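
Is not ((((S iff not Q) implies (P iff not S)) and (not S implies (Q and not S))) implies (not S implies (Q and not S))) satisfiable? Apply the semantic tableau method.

Initial set: {not ((((S iff not Q) implies (P iff not S)) and (not S implies (Q and not S))) implies (not S implies (Q and not S)))}.
not ((((S iff not Q) implies (P iff not S)) and (not S implies (Q and not S))) implies (not S implies (Q and not S))): α-rule — add (((S iff not Q) implies (P iff not S)) and (not S implies (Q and not S))), not (not S implies (Q and not S)).
(((S iff not Q) implies (P iff not S)) and (not S implies (Q and not S))): α-rule — add ((S iff not Q) implies (P iff not S)), (not S implies (Q and not S)).
not (not S implies (Q and not S)): α-rule — add not S, not (Q and not S).
((S iff not Q) implies (P iff not S)): β-rule — branch into not (S iff not Q)  //  (P iff not S).
  branch 1 (add not (S iff not Q)):
    (not S implies (Q and not S)): β-rule — branch into not not S  //  (Q and not S).
      branch 1.1 (add not not S):
        × closes — contains both S and not S.
      branch 1.2 (add (Q and not S)):
        (Q and not S): α-rule — add Q, not S.
        not (Q and not S): β-rule — branch into not Q  //  not not S.
          branch 1.2.1 (add not Q):
            × closes — contains both Q and not Q.
          branch 1.2.2 (add not not S):
            × closes — contains both S and not S.
  branch 2 (add (P iff not S)):
    (not S implies (Q and not S)): β-rule — branch into not not S  //  (Q and not S).
      branch 2.1 (add not not S):
        × closes — contains both S and not S.
      branch 2.2 (add (Q and not S)):
        (Q and not S): α-rule — add Q, not S.
        not (Q and not S): β-rule — branch into not Q  //  not not S.
          branch 2.2.1 (add not Q):
            × closes — contains both Q and not Q.
          branch 2.2.2 (add not not S):
            × closes — contains both S and not S.
All 6 branches close.
Every branch closed; the formula is unsatisfiable.

Unsatisfiable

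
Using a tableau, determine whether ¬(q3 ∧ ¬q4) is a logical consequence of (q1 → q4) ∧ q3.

Initial set: {((q1 → q4) ∧ q3); ¬¬(q3 ∧ ¬q4)}.
((q1 → q4) ∧ q3): α-rule — add (q1 → q4), q3.
¬¬(q3 ∧ ¬q4): α-rule — add q3, ¬q4.
(q1 → q4): β-rule — branch into ¬q1  //  q4.
  branch 1 (add ¬q1):
    ○ open, literals {q1=F, q3=T, q4=F}.
  branch 2 (add q4):
    × closes — contains both q4 and ¬q4.
1 branch closed, 1 open.
An open branch gives a countermodel: q1=F, q3=T, q4=F (unmentioned atoms arbitrary); the premises hold there but the conclusion fails.

No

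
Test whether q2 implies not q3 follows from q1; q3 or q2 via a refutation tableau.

No

Initial set: {T q1; T (q3 or q2); F (q2 implies not q3)}.
F (q2 implies not q3): α-rule — add T q2, F not q3.
T (q3 or q2): β-rule — branch into T q3  //  T q2.
  branch 1 (add T q3):
    ○ open, literals {q1=true, q2=true, q3=true}.
  branch 2 (add T q2):
    ○ open, literals {q1=true, q2=true, q3=true}.
0 branches closed, 2 open.
An open branch gives a countermodel: q1=true, q2=true, q3=true (unmentioned atoms arbitrary); the premises hold there but the conclusion fails.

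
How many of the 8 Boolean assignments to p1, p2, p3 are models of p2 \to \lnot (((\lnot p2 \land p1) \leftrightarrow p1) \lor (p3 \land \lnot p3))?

Initial set: {(p2 \to \lnot (((\lnot p2 \land p1) \leftrightarrow p1) \lor (p3 \land \lnot p3)))}.
(p2 \to \lnot (((\lnot p2 \land p1) \leftrightarrow p1) \lor (p3 \land \lnot p3))): β-rule — branch into \lnot p2  //  \lnot (((\lnot p2 \land p1) \leftrightarrow p1) \lor (p3 \land \lnot p3)).
  branch 1 (add \lnot p2):
    ○ open, literals {p2=0}.
  branch 2 (add \lnot (((\lnot p2 \land p1) \leftrightarrow p1) \lor (p3 \land \lnot p3))):
    \lnot (((\lnot p2 \land p1) \leftrightarrow p1) \lor (p3 \land \lnot p3)): α-rule — add \lnot ((\lnot p2 \land p1) \leftrightarrow p1), \lnot (p3 \land \lnot p3).
    \lnot ((\lnot p2 \land p1) \leftrightarrow p1): β-rule — branch into (\lnot p2 \land p1), \lnot p1  //  \lnot (\lnot p2 \land p1), p1.
      branch 2.1 (add (\lnot p2 \land p1), \lnot p1):
        (\lnot p2 \land p1): α-rule — add \lnot p2, p1.
        × closes — contains both p1 and \lnot p1.
      branch 2.2 (add \lnot (\lnot p2 \land p1), p1):
        \lnot (p3 \land \lnot p3): β-rule — branch into \lnot p3  //  \lnot \lnot p3.
          branch 2.2.1 (add \lnot p3):
            \lnot (\lnot p2 \land p1): β-rule — branch into \lnot \lnot p2  //  \lnot p1.
              branch 2.2.1.1 (add \lnot \lnot p2):
                ○ open, literals {p1=1, p2=1, p3=0}.
              branch 2.2.1.2 (add \lnot p1):
                × closes — contains both p1 and \lnot p1.
          branch 2.2.2 (add \lnot \lnot p3):
            \lnot (\lnot p2 \land p1): β-rule — branch into \lnot \lnot p2  //  \lnot p1.
              branch 2.2.2.1 (add \lnot \lnot p2):
                ○ open, literals {p1=1, p2=1, p3=1}.
              branch 2.2.2.2 (add \lnot p1):
                × closes — contains both p1 and \lnot p1.
3 branches closed, 3 open.
Each open branch fixes some atoms; the unmentioned ones are free. Counting distinct full assignments: branch {p2=0} (p1, p3) contributes 4 new; branch {p1=1, p2=1, p3=0} (none free) contributes 1 new; branch {p1=1, p2=1, p3=1} (none free) contributes 1 new. Total: 6.

6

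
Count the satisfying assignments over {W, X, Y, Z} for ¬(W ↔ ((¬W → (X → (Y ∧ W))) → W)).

Initial set: {¬(W ↔ ((¬W → (X → (Y ∧ W))) → W))}.
¬(W ↔ ((¬W → (X → (Y ∧ W))) → W)): β-rule — branch into W, ¬((¬W → (X → (Y ∧ W))) → W)  //  ¬W, ((¬W → (X → (Y ∧ W))) → W).
  branch 1 (add W, ¬((¬W → (X → (Y ∧ W))) → W)):
    ¬((¬W → (X → (Y ∧ W))) → W): α-rule — add (¬W → (X → (Y ∧ W))), ¬W.
    × closes — contains both W and ¬W.
  branch 2 (add ¬W, ((¬W → (X → (Y ∧ W))) → W)):
    ((¬W → (X → (Y ∧ W))) → W): β-rule — branch into ¬(¬W → (X → (Y ∧ W)))  //  W.
      branch 2.1 (add ¬(¬W → (X → (Y ∧ W)))):
        ¬(¬W → (X → (Y ∧ W))): α-rule — add ¬W, ¬(X → (Y ∧ W)).
        ¬(X → (Y ∧ W)): α-rule — add X, ¬(Y ∧ W).
        ¬(Y ∧ W): β-rule — branch into ¬Y  //  ¬W.
          branch 2.1.1 (add ¬Y):
            ○ open, literals {W=false, X=true, Y=false}.
          branch 2.1.2 (add ¬W):
            ○ open, literals {W=false, X=true}.
      branch 2.2 (add W):
        × closes — contains both W and ¬W.
2 branches closed, 2 open.
Each open branch fixes some atoms; the unmentioned ones are free. Counting distinct full assignments: branch {W=false, X=true, Y=false} (Z) contributes 2 new; branch {W=false, X=true} (Y, Z) contributes 2 new. Total: 4.

4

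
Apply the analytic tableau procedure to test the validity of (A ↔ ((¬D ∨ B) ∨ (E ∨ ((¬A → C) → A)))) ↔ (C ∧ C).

Not valid

Assume the negation and expand:
Initial set: {¬((A ↔ ((¬D ∨ B) ∨ (E ∨ ((¬A → C) → A)))) ↔ (C ∧ C))}.
¬((A ↔ ((¬D ∨ B) ∨ (E ∨ ((¬A → C) → A)))) ↔ (C ∧ C)): β-rule — branch into (A ↔ ((¬D ∨ B) ∨ (E ∨ ((¬A → C) → A)))), ¬(C ∧ C)  //  ¬(A ↔ ((¬D ∨ B) ∨ (E ∨ ((¬A → C) → A)))), (C ∧ C).
  branch 1 (add (A ↔ ((¬D ∨ B) ∨ (E ∨ ((¬A → C) → A)))), ¬(C ∧ C)):
    (A ↔ ((¬D ∨ B) ∨ (E ∨ ((¬A → C) → A)))): β-rule — branch into A, ((¬D ∨ B) ∨ (E ∨ ((¬A → C) → A)))  //  ¬A, ¬((¬D ∨ B) ∨ (E ∨ ((¬A → C) → A))).
      branch 1.1 (add A, ((¬D ∨ B) ∨ (E ∨ ((¬A → C) → A)))):
        ¬(C ∧ C): β-rule — branch into ¬C  //  ¬C.
          branch 1.1.1 (add ¬C):
            ((¬D ∨ B) ∨ (E ∨ ((¬A → C) → A))): β-rule — branch into (¬D ∨ B)  //  (E ∨ ((¬A → C) → A)).
              branch 1.1.1.1 (add (¬D ∨ B)):
                (¬D ∨ B): β-rule — branch into ¬D  //  B.
                  branch 1.1.1.1.1 (add ¬D):
                    ○ open, literals {A=1, C=0, D=0}.
                  branch 1.1.1.1.2 (add B):
                    ○ open, literals {A=1, B=1, C=0}.
              branch 1.1.1.2 (add (E ∨ ((¬A → C) → A))):
                (E ∨ ((¬A → C) → A)): β-rule — branch into E  //  ((¬A → C) → A).
                  branch 1.1.1.2.1 (add E):
                    ○ open, literals {A=1, C=0, E=1}.
                  branch 1.1.1.2.2 (add ((¬A → C) → A)):
                    ((¬A → C) → A): β-rule — branch into ¬(¬A → C)  //  A.
                      branch 1.1.1.2.2.1 (add ¬(¬A → C)):
                        ¬(¬A → C): α-rule — add ¬A, ¬C.
                        × closes — contains both A and ¬A.
                      branch 1.1.1.2.2.2 (add A):
                        ○ open, literals {A=1, C=0}.
          branch 1.1.2 (add ¬C):
            ((¬D ∨ B) ∨ (E ∨ ((¬A → C) → A))): β-rule — branch into (¬D ∨ B)  //  (E ∨ ((¬A → C) → A)).
              branch 1.1.2.1 (add (¬D ∨ B)):
                (¬D ∨ B): β-rule — branch into ¬D  //  B.
                  branch 1.1.2.1.1 (add ¬D):
                    ○ open, literals {A=1, C=0, D=0}.
                  branch 1.1.2.1.2 (add B):
                    ○ open, literals {A=1, B=1, C=0}.
              branch 1.1.2.2 (add (E ∨ ((¬A → C) → A))):
                (E ∨ ((¬A → C) → A)): β-rule — branch into E  //  ((¬A → C) → A).
                  branch 1.1.2.2.1 (add E):
                    ○ open, literals {A=1, C=0, E=1}.
                  branch 1.1.2.2.2 (add ((¬A → C) → A)):
                    ((¬A → C) → A): β-rule — branch into ¬(¬A → C)  //  A.
                      branch 1.1.2.2.2.1 (add ¬(¬A → C)):
                        ¬(¬A → C): α-rule — add ¬A, ¬C.
                        × closes — contains both A and ¬A.
                      branch 1.1.2.2.2.2 (add A):
                        ○ open, literals {A=1, C=0}.
      branch 1.2 (add ¬A, ¬((¬D ∨ B) ∨ (E ∨ ((¬A → C) → A)))):
        ¬((¬D ∨ B) ∨ (E ∨ ((¬A → C) → A))): α-rule — add ¬(¬D ∨ B), ¬(E ∨ ((¬A → C) → A)).
        ¬(¬D ∨ B): α-rule — add ¬¬D, ¬B.
        ¬(E ∨ ((¬A → C) → A)): α-rule — add ¬E, ¬((¬A → C) → A).
        ¬((¬A → C) → A): α-rule — add (¬A → C), ¬A.
        ¬(C ∧ C): β-rule — branch into ¬C  //  ¬C.
          branch 1.2.1 (add ¬C):
            (¬A → C): β-rule — branch into ¬¬A  //  C.
              branch 1.2.1.1 (add ¬¬A):
                × closes — contains both A and ¬A.
              branch 1.2.1.2 (add C):
                × closes — contains both C and ¬C.
          branch 1.2.2 (add ¬C):
            (¬A → C): β-rule — branch into ¬¬A  //  C.
              branch 1.2.2.1 (add ¬¬A):
                × closes — contains both A and ¬A.
              branch 1.2.2.2 (add C):
                × closes — contains both C and ¬C.
  branch 2 (add ¬(A ↔ ((¬D ∨ B) ∨ (E ∨ ((¬A → C) → A)))), (C ∧ C)):
    (C ∧ C): α-rule — add C, C.
    ¬(A ↔ ((¬D ∨ B) ∨ (E ∨ ((¬A → C) → A)))): β-rule — branch into A, ¬((¬D ∨ B) ∨ (E ∨ ((¬A → C) → A)))  //  ¬A, ((¬D ∨ B) ∨ (E ∨ ((¬A → C) → A))).
      branch 2.1 (add A, ¬((¬D ∨ B) ∨ (E ∨ ((¬A → C) → A)))):
        ¬((¬D ∨ B) ∨ (E ∨ ((¬A → C) → A))): α-rule — add ¬(¬D ∨ B), ¬(E ∨ ((¬A → C) → A)).
        ¬(¬D ∨ B): α-rule — add ¬¬D, ¬B.
        ¬(E ∨ ((¬A → C) → A)): α-rule — add ¬E, ¬((¬A → C) → A).
        ¬((¬A → C) → A): α-rule — add (¬A → C), ¬A.
        × closes — contains both A and ¬A.
      branch 2.2 (add ¬A, ((¬D ∨ B) ∨ (E ∨ ((¬A → C) → A)))):
        ((¬D ∨ B) ∨ (E ∨ ((¬A → C) → A))): β-rule — branch into (¬D ∨ B)  //  (E ∨ ((¬A → C) → A)).
          branch 2.2.1 (add (¬D ∨ B)):
            (¬D ∨ B): β-rule — branch into ¬D  //  B.
              branch 2.2.1.1 (add ¬D):
                ○ open, literals {A=0, C=1, D=0}.
              branch 2.2.1.2 (add B):
                ○ open, literals {A=0, B=1, C=1}.
          branch 2.2.2 (add (E ∨ ((¬A → C) → A))):
            (E ∨ ((¬A → C) → A)): β-rule — branch into E  //  ((¬A → C) → A).
              branch 2.2.2.1 (add E):
                ○ open, literals {A=0, C=1, E=1}.
              branch 2.2.2.2 (add ((¬A → C) → A)):
                ((¬A → C) → A): β-rule — branch into ¬(¬A → C)  //  A.
                  branch 2.2.2.2.1 (add ¬(¬A → C)):
                    ¬(¬A → C): α-rule — add ¬A, ¬C.
                    × closes — contains both C and ¬C.
                  branch 2.2.2.2.2 (add A):
                    × closes — contains both A and ¬A.
9 branches closed, 11 open.
An open branch gives a countermodel: A=1, C=0, D=0 (unmentioned atoms arbitrary); under it the original formula is false.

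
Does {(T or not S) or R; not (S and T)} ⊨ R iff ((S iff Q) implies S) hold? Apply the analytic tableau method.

Initial set: {((T or not S) or R); not (S and T); not (R iff ((S iff Q) implies S))}.
((T or not S) or R): β-rule — branch into (T or not S)  //  R.
  branch 1 (add (T or not S)):
    not (S and T): β-rule — branch into not S  //  not T.
      branch 1.1 (add not S):
        not (R iff ((S iff Q) implies S)): β-rule — branch into R, not ((S iff Q) implies S)  //  not R, ((S iff Q) implies S).
          branch 1.1.1 (add R, not ((S iff Q) implies S)):
            not ((S iff Q) implies S): α-rule — add (S iff Q), not S.
            (T or not S): β-rule — branch into T  //  not S.
              branch 1.1.1.1 (add T):
                (S iff Q): β-rule — branch into S, Q  //  not S, not Q.
                  branch 1.1.1.1.1 (add S, Q):
                    × closes — contains both S and not S.
                  branch 1.1.1.1.2 (add not S, not Q):
                    ○ open, literals {Q=F, R=T, S=F, T=T}.
              branch 1.1.1.2 (add not S):
                (S iff Q): β-rule — branch into S, Q  //  not S, not Q.
                  branch 1.1.1.2.1 (add S, Q):
                    × closes — contains both S and not S.
                  branch 1.1.1.2.2 (add not S, not Q):
                    ○ open, literals {Q=F, R=T, S=F}.
          branch 1.1.2 (add not R, ((S iff Q) implies S)):
            (T or not S): β-rule — branch into T  //  not S.
              branch 1.1.2.1 (add T):
                ((S iff Q) implies S): β-rule — branch into not (S iff Q)  //  S.
                  branch 1.1.2.1.1 (add not (S iff Q)):
                    not (S iff Q): β-rule — branch into S, not Q  //  not S, Q.
                      branch 1.1.2.1.1.1 (add S, not Q):
                        × closes — contains both S and not S.
                      branch 1.1.2.1.1.2 (add not S, Q):
                        ○ open, literals {Q=T, R=F, S=F, T=T}.
                  branch 1.1.2.1.2 (add S):
                    × closes — contains both S and not S.
              branch 1.1.2.2 (add not S):
                ((S iff Q) implies S): β-rule — branch into not (S iff Q)  //  S.
                  branch 1.1.2.2.1 (add not (S iff Q)):
                    not (S iff Q): β-rule — branch into S, not Q  //  not S, Q.
                      branch 1.1.2.2.1.1 (add S, not Q):
                        × closes — contains both S and not S.
                      branch 1.1.2.2.1.2 (add not S, Q):
                        ○ open, literals {Q=T, R=F, S=F}.
                  branch 1.1.2.2.2 (add S):
                    × closes — contains both S and not S.
      branch 1.2 (add not T):
        not (R iff ((S iff Q) implies S)): β-rule — branch into R, not ((S iff Q) implies S)  //  not R, ((S iff Q) implies S).
          branch 1.2.1 (add R, not ((S iff Q) implies S)):
            not ((S iff Q) implies S): α-rule — add (S iff Q), not S.
            (T or not S): β-rule — branch into T  //  not S.
              branch 1.2.1.1 (add T):
                × closes — contains both T and not T.
              branch 1.2.1.2 (add not S):
                (S iff Q): β-rule — branch into S, Q  //  not S, not Q.
                  branch 1.2.1.2.1 (add S, Q):
                    × closes — contains both S and not S.
                  branch 1.2.1.2.2 (add not S, not Q):
                    ○ open, literals {Q=F, R=T, S=F, T=F}.
          branch 1.2.2 (add not R, ((S iff Q) implies S)):
            (T or not S): β-rule — branch into T  //  not S.
              branch 1.2.2.1 (add T):
                × closes — contains both T and not T.
              branch 1.2.2.2 (add not S):
                ((S iff Q) implies S): β-rule — branch into not (S iff Q)  //  S.
                  branch 1.2.2.2.1 (add not (S iff Q)):
                    not (S iff Q): β-rule — branch into S, not Q  //  not S, Q.
                      branch 1.2.2.2.1.1 (add S, not Q):
                        × closes — contains both S and not S.
                      branch 1.2.2.2.1.2 (add not S, Q):
                        ○ open, literals {Q=T, R=F, S=F, T=F}.
                  branch 1.2.2.2.2 (add S):
                    × closes — contains both S and not S.
  branch 2 (add R):
    not (S and T): β-rule — branch into not S  //  not T.
      branch 2.1 (add not S):
        not (R iff ((S iff Q) implies S)): β-rule — branch into R, not ((S iff Q) implies S)  //  not R, ((S iff Q) implies S).
          branch 2.1.1 (add R, not ((S iff Q) implies S)):
            not ((S iff Q) implies S): α-rule — add (S iff Q), not S.
            (S iff Q): β-rule — branch into S, Q  //  not S, not Q.
              branch 2.1.1.1 (add S, Q):
                × closes — contains both S and not S.
              branch 2.1.1.2 (add not S, not Q):
                ○ open, literals {Q=F, R=T, S=F}.
          branch 2.1.2 (add not R, ((S iff Q) implies S)):
            × closes — contains both R and not R.
      branch 2.2 (add not T):
        not (R iff ((S iff Q) implies S)): β-rule — branch into R, not ((S iff Q) implies S)  //  not R, ((S iff Q) implies S).
          branch 2.2.1 (add R, not ((S iff Q) implies S)):
            not ((S iff Q) implies S): α-rule — add (S iff Q), not S.
            (S iff Q): β-rule — branch into S, Q  //  not S, not Q.
              branch 2.2.1.1 (add S, Q):
                × closes — contains both S and not S.
              branch 2.2.1.2 (add not S, not Q):
                ○ open, literals {Q=F, R=T, S=F, T=F}.
          branch 2.2.2 (add not R, ((S iff Q) implies S)):
            × closes — contains both R and not R.
15 branches closed, 8 open.
An open branch gives a countermodel: Q=F, R=T, S=F, T=T (unmentioned atoms arbitrary); the premises hold there but the conclusion fails.

No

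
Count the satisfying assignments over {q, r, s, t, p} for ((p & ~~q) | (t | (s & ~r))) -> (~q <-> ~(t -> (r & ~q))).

18

Initial set: {(((p & ~~q) | (t | (s & ~r))) -> (~q <-> ~(t -> (r & ~q))))}.
(((p & ~~q) | (t | (s & ~r))) -> (~q <-> ~(t -> (r & ~q)))): β-rule — branch into ~((p & ~~q) | (t | (s & ~r)))  //  (~q <-> ~(t -> (r & ~q))).
  branch 1 (add ~((p & ~~q) | (t | (s & ~r)))):
    ~((p & ~~q) | (t | (s & ~r))): α-rule — add ~(p & ~~q), ~(t | (s & ~r)).
    ~(t | (s & ~r)): α-rule — add ~t, ~(s & ~r).
    ~(p & ~~q): β-rule — branch into ~p  //  ~~~q.
      branch 1.1 (add ~p):
        ~(s & ~r): β-rule — branch into ~s  //  ~~r.
          branch 1.1.1 (add ~s):
            ○ open, literals {p=0, s=0, t=0}.
          branch 1.1.2 (add ~~r):
            ○ open, literals {p=0, r=1, t=0}.
      branch 1.2 (add ~~~q):
        ~~~q: drop double negation, giving ~q.
        ~(s & ~r): β-rule — branch into ~s  //  ~~r.
          branch 1.2.1 (add ~s):
            ○ open, literals {q=0, s=0, t=0}.
          branch 1.2.2 (add ~~r):
            ○ open, literals {q=0, r=1, t=0}.
  branch 2 (add (~q <-> ~(t -> (r & ~q)))):
    (~q <-> ~(t -> (r & ~q))): β-rule — branch into ~q, ~(t -> (r & ~q))  //  ~~q, ~~(t -> (r & ~q)).
      branch 2.1 (add ~q, ~(t -> (r & ~q))):
        ~(t -> (r & ~q)): α-rule — add t, ~(r & ~q).
        ~(r & ~q): β-rule — branch into ~r  //  ~~q.
          branch 2.1.1 (add ~r):
            ○ open, literals {q=0, r=0, t=1}.
          branch 2.1.2 (add ~~q):
            × closes — contains both q and ~q.
      branch 2.2 (add ~~q, ~~(t -> (r & ~q))):
        ~~(t -> (r & ~q)): β-rule — branch into ~t  //  (r & ~q).
          branch 2.2.1 (add ~t):
            ○ open, literals {q=1, t=0}.
          branch 2.2.2 (add (r & ~q)):
            (r & ~q): α-rule — add r, ~q.
            × closes — contains both q and ~q.
2 branches closed, 6 open.
Each open branch fixes some atoms; the unmentioned ones are free. Counting distinct full assignments: branch {p=0, s=0, t=0} (q, r) contributes 4 new; branch {p=0, r=1, t=0} (q, s) contributes 2 new; branch {q=0, s=0, t=0} (r, p) contributes 2 new; branch {q=0, r=1, t=0} (s, p) contributes 1 new; branch {q=0, r=0, t=1} (s, p) contributes 4 new; branch {q=1, t=0} (r, s, p) contributes 5 new. Total: 18.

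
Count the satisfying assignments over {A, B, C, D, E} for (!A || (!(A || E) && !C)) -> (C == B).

Initial set: {((!A || (!(A || E) && !C)) -> (C == B))}.
((!A || (!(A || E) && !C)) -> (C == B)): β-rule — branch into !(!A || (!(A || E) && !C))  //  (C == B).
  branch 1 (add !(!A || (!(A || E) && !C))):
    !(!A || (!(A || E) && !C)): α-rule — add !!A, !(!(A || E) && !C).
    !(!(A || E) && !C): β-rule — branch into !!(A || E)  //  !!C.
      branch 1.1 (add !!(A || E)):
        !!(A || E): β-rule — branch into A  //  E.
          branch 1.1.1 (add A):
            ○ open, literals {A=true}.
          branch 1.1.2 (add E):
            ○ open, literals {A=true, E=true}.
      branch 1.2 (add !!C):
        ○ open, literals {A=true, C=true}.
  branch 2 (add (C == B)):
    (C == B): β-rule — branch into C, B  //  !C, !B.
      branch 2.1 (add C, B):
        ○ open, literals {B=true, C=true}.
      branch 2.2 (add !C, !B):
        ○ open, literals {B=false, C=false}.
0 branches closed, 5 open.
Each open branch fixes some atoms; the unmentioned ones are free. Counting distinct full assignments: branch {A=true} (B, C, D, E) contributes 16 new; branch {A=true, E=true} (B, C, D) contributes 0 new; branch {A=true, C=true} (B, D, E) contributes 0 new; branch {B=true, C=true} (A, D, E) contributes 4 new; branch {B=false, C=false} (A, D, E) contributes 4 new. Total: 24.

24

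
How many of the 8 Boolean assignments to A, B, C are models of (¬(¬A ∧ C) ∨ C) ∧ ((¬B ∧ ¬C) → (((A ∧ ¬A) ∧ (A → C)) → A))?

Initial set: {T ((¬(¬A ∧ C) ∨ C) ∧ ((¬B ∧ ¬C) → (((A ∧ ¬A) ∧ (A → C)) → A)))}.
T ((¬(¬A ∧ C) ∨ C) ∧ ((¬B ∧ ¬C) → (((A ∧ ¬A) ∧ (A → C)) → A))): α-rule — add T (¬(¬A ∧ C) ∨ C), T ((¬B ∧ ¬C) → (((A ∧ ¬A) ∧ (A → C)) → A)).
T (¬(¬A ∧ C) ∨ C): β-rule — branch into T ¬(¬A ∧ C)  //  T C.
  branch 1 (add T ¬(¬A ∧ C)):
    T ((¬B ∧ ¬C) → (((A ∧ ¬A) ∧ (A → C)) → A)): β-rule — branch into F (¬B ∧ ¬C)  //  T (((A ∧ ¬A) ∧ (A → C)) → A).
      branch 1.1 (add F (¬B ∧ ¬C)):
        T ¬(¬A ∧ C): β-rule — branch into F ¬A  //  F C.
          branch 1.1.1 (add F ¬A):
            F (¬B ∧ ¬C): β-rule — branch into F ¬B  //  F ¬C.
              branch 1.1.1.1 (add F ¬B):
                ○ open, literals {A=true, B=true}.
              branch 1.1.1.2 (add F ¬C):
                ○ open, literals {A=true, C=true}.
          branch 1.1.2 (add F C):
            F (¬B ∧ ¬C): β-rule — branch into F ¬B  //  F ¬C.
              branch 1.1.2.1 (add F ¬B):
                ○ open, literals {B=true, C=false}.
              branch 1.1.2.2 (add F ¬C):
                × closes — contains both C and ¬C.
      branch 1.2 (add T (((A ∧ ¬A) ∧ (A → C)) → A)):
        T ¬(¬A ∧ C): β-rule — branch into F ¬A  //  F C.
          branch 1.2.1 (add F ¬A):
            T (((A ∧ ¬A) ∧ (A → C)) → A): β-rule — branch into F ((A ∧ ¬A) ∧ (A → C))  //  T A.
              branch 1.2.1.1 (add F ((A ∧ ¬A) ∧ (A → C))):
                F ((A ∧ ¬A) ∧ (A → C)): β-rule — branch into F (A ∧ ¬A)  //  F (A → C).
                  branch 1.2.1.1.1 (add F (A ∧ ¬A)):
                    F (A ∧ ¬A): β-rule — branch into F A  //  F ¬A.
                      branch 1.2.1.1.1.1 (add F A):
                        × closes — contains both A and ¬A.
                      branch 1.2.1.1.1.2 (add F ¬A):
                        ○ open, literals {A=true}.
                  branch 1.2.1.1.2 (add F (A → C)):
                    F (A → C): α-rule — add T A, F C.
                    ○ open, literals {A=true, C=false}.
              branch 1.2.1.2 (add T A):
                ○ open, literals {A=true}.
          branch 1.2.2 (add F C):
            T (((A ∧ ¬A) ∧ (A → C)) → A): β-rule — branch into F ((A ∧ ¬A) ∧ (A → C))  //  T A.
              branch 1.2.2.1 (add F ((A ∧ ¬A) ∧ (A → C))):
                F ((A ∧ ¬A) ∧ (A → C)): β-rule — branch into F (A ∧ ¬A)  //  F (A → C).
                  branch 1.2.2.1.1 (add F (A ∧ ¬A)):
                    F (A ∧ ¬A): β-rule — branch into F A  //  F ¬A.
                      branch 1.2.2.1.1.1 (add F A):
                        ○ open, literals {A=false, C=false}.
                      branch 1.2.2.1.1.2 (add F ¬A):
                        ○ open, literals {A=true, C=false}.
                  branch 1.2.2.1.2 (add F (A → C)):
                    F (A → C): α-rule — add T A, F C.
                    ○ open, literals {A=true, C=false}.
              branch 1.2.2.2 (add T A):
                ○ open, literals {A=true, C=false}.
  branch 2 (add T C):
    T ((¬B ∧ ¬C) → (((A ∧ ¬A) ∧ (A → C)) → A)): β-rule — branch into F (¬B ∧ ¬C)  //  T (((A ∧ ¬A) ∧ (A → C)) → A).
      branch 2.1 (add F (¬B ∧ ¬C)):
        F (¬B ∧ ¬C): β-rule — branch into F ¬B  //  F ¬C.
          branch 2.1.1 (add F ¬B):
            ○ open, literals {B=true, C=true}.
          branch 2.1.2 (add F ¬C):
            ○ open, literals {C=true}.
      branch 2.2 (add T (((A ∧ ¬A) ∧ (A → C)) → A)):
        T (((A ∧ ¬A) ∧ (A → C)) → A): β-rule — branch into F ((A ∧ ¬A) ∧ (A → C))  //  T A.
          branch 2.2.1 (add F ((A ∧ ¬A) ∧ (A → C))):
            F ((A ∧ ¬A) ∧ (A → C)): β-rule — branch into F (A ∧ ¬A)  //  F (A → C).
              branch 2.2.1.1 (add F (A ∧ ¬A)):
                F (A ∧ ¬A): β-rule — branch into F A  //  F ¬A.
                  branch 2.2.1.1.1 (add F A):
                    ○ open, literals {A=false, C=true}.
                  branch 2.2.1.1.2 (add F ¬A):
                    ○ open, literals {A=true, C=true}.
              branch 2.2.1.2 (add F (A → C)):
                F (A → C): α-rule — add T A, F C.
                × closes — contains both C and ¬C.
          branch 2.2.2 (add T A):
            ○ open, literals {A=true, C=true}.
3 branches closed, 15 open.
Each open branch fixes some atoms; the unmentioned ones are free. Counting distinct full assignments: branch {A=true, B=true} (C) contributes 2 new; branch {A=true, C=true} (B) contributes 1 new; branch {B=true, C=false} (A) contributes 1 new; branch {A=true} (B, C) contributes 1 new; branch {A=true, C=false} (B) contributes 0 new; branch {A=true} (B, C) contributes 0 new; branch {A=false, C=false} (B) contributes 1 new; branch {A=true, C=false} (B) contributes 0 new; branch {A=true, C=false} (B) contributes 0 new; branch {A=true, C=false} (B) contributes 0 new; branch {B=true, C=true} (A) contributes 1 new; branch {C=true} (A, B) contributes 1 new; branch {A=false, C=true} (B) contributes 0 new; branch {A=true, C=true} (B) contributes 0 new; branch {A=true, C=true} (B) contributes 0 new. Total: 8.

8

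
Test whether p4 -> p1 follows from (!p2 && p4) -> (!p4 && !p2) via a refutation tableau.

Initial set: {((!p2 && p4) -> (!p4 && !p2)); !(p4 -> p1)}.
!(p4 -> p1): α-rule — add p4, !p1.
((!p2 && p4) -> (!p4 && !p2)): β-rule — branch into !(!p2 && p4)  //  (!p4 && !p2).
  branch 1 (add !(!p2 && p4)):
    !(!p2 && p4): β-rule — branch into !!p2  //  !p4.
      branch 1.1 (add !!p2):
        ○ open, literals {p1=0, p2=1, p4=1}.
      branch 1.2 (add !p4):
        × closes — contains both p4 and !p4.
  branch 2 (add (!p4 && !p2)):
    (!p4 && !p2): α-rule — add !p4, !p2.
    × closes — contains both p4 and !p4.
2 branches closed, 1 open.
An open branch gives a countermodel: p1=0, p2=1, p4=1 (unmentioned atoms arbitrary); the premises hold there but the conclusion fails.

No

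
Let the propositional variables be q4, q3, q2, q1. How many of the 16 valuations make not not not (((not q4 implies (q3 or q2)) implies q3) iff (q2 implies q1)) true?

6

Initial set: {not not not (((not q4 implies (q3 or q2)) implies q3) iff (q2 implies q1))}.
not not not (((not q4 implies (q3 or q2)) implies q3) iff (q2 implies q1)): drop double negation, giving not (((not q4 implies (q3 or q2)) implies q3) iff (q2 implies q1)).
not (((not q4 implies (q3 or q2)) implies q3) iff (q2 implies q1)): β-rule — branch into ((not q4 implies (q3 or q2)) implies q3), not (q2 implies q1)  //  not ((not q4 implies (q3 or q2)) implies q3), (q2 implies q1).
  branch 1 (add ((not q4 implies (q3 or q2)) implies q3), not (q2 implies q1)):
    not (q2 implies q1): α-rule — add q2, not q1.
    ((not q4 implies (q3 or q2)) implies q3): β-rule — branch into not (not q4 implies (q3 or q2))  //  q3.
      branch 1.1 (add not (not q4 implies (q3 or q2))):
        not (not q4 implies (q3 or q2)): α-rule — add not q4, not (q3 or q2).
        not (q3 or q2): α-rule — add not q3, not q2.
        × closes — contains both q2 and not q2.
      branch 1.2 (add q3):
        ○ open, literals {q1=false, q2=true, q3=true}.
  branch 2 (add not ((not q4 implies (q3 or q2)) implies q3), (q2 implies q1)):
    not ((not q4 implies (q3 or q2)) implies q3): α-rule — add (not q4 implies (q3 or q2)), not q3.
    (q2 implies q1): β-rule — branch into not q2  //  q1.
      branch 2.1 (add not q2):
        (not q4 implies (q3 or q2)): β-rule — branch into not not q4  //  (q3 or q2).
          branch 2.1.1 (add not not q4):
            ○ open, literals {q2=false, q3=false, q4=true}.
          branch 2.1.2 (add (q3 or q2)):
            (q3 or q2): β-rule — branch into q3  //  q2.
              branch 2.1.2.1 (add q3):
                × closes — contains both q3 and not q3.
              branch 2.1.2.2 (add q2):
                × closes — contains both q2 and not q2.
      branch 2.2 (add q1):
        (not q4 implies (q3 or q2)): β-rule — branch into not not q4  //  (q3 or q2).
          branch 2.2.1 (add not not q4):
            ○ open, literals {q1=true, q3=false, q4=true}.
          branch 2.2.2 (add (q3 or q2)):
            (q3 or q2): β-rule — branch into q3  //  q2.
              branch 2.2.2.1 (add q3):
                × closes — contains both q3 and not q3.
              branch 2.2.2.2 (add q2):
                ○ open, literals {q1=true, q2=true, q3=false}.
4 branches closed, 4 open.
Each open branch fixes some atoms; the unmentioned ones are free. Counting distinct full assignments: branch {q1=false, q2=true, q3=true} (q4) contributes 2 new; branch {q2=false, q3=false, q4=true} (q1) contributes 2 new; branch {q1=true, q3=false, q4=true} (q2) contributes 1 new; branch {q1=true, q2=true, q3=false} (q4) contributes 1 new. Total: 6.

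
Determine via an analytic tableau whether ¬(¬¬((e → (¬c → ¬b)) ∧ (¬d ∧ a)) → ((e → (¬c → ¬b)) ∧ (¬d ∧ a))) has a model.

Unsatisfiable

Initial set: {T ¬(¬¬((e → (¬c → ¬b)) ∧ (¬d ∧ a)) → ((e → (¬c → ¬b)) ∧ (¬d ∧ a)))}.
T ¬(¬¬((e → (¬c → ¬b)) ∧ (¬d ∧ a)) → ((e → (¬c → ¬b)) ∧ (¬d ∧ a))): α-rule — add T ¬¬((e → (¬c → ¬b)) ∧ (¬d ∧ a)), F ((e → (¬c → ¬b)) ∧ (¬d ∧ a)).
T ¬¬((e → (¬c → ¬b)) ∧ (¬d ∧ a)): drop double negation, giving T ((e → (¬c → ¬b)) ∧ (¬d ∧ a)).
T ((e → (¬c → ¬b)) ∧ (¬d ∧ a)): α-rule — add T (e → (¬c → ¬b)), T (¬d ∧ a).
T (¬d ∧ a): α-rule — add T ¬d, T a.
F ((e → (¬c → ¬b)) ∧ (¬d ∧ a)): β-rule — branch into F (e → (¬c → ¬b))  //  F (¬d ∧ a).
  branch 1 (add F (e → (¬c → ¬b))):
    F (e → (¬c → ¬b)): α-rule — add T e, F (¬c → ¬b).
    F (¬c → ¬b): α-rule — add T ¬c, F ¬b.
    T (e → (¬c → ¬b)): β-rule — branch into F e  //  T (¬c → ¬b).
      branch 1.1 (add F e):
        × closes — contains both e and ¬e.
      branch 1.2 (add T (¬c → ¬b)):
        T (¬c → ¬b): β-rule — branch into F ¬c  //  T ¬b.
          branch 1.2.1 (add F ¬c):
            × closes — contains both c and ¬c.
          branch 1.2.2 (add T ¬b):
            × closes — contains both b and ¬b.
  branch 2 (add F (¬d ∧ a)):
    T (e → (¬c → ¬b)): β-rule — branch into F e  //  T (¬c → ¬b).
      branch 2.1 (add F e):
        F (¬d ∧ a): β-rule — branch into F ¬d  //  F a.
          branch 2.1.1 (add F ¬d):
            × closes — contains both d and ¬d.
          branch 2.1.2 (add F a):
            × closes — contains both a and ¬a.
      branch 2.2 (add T (¬c → ¬b)):
        F (¬d ∧ a): β-rule — branch into F ¬d  //  F a.
          branch 2.2.1 (add F ¬d):
            × closes — contains both d and ¬d.
          branch 2.2.2 (add F a):
            × closes — contains both a and ¬a.
All 7 branches close.
Every branch closed; the formula is unsatisfiable.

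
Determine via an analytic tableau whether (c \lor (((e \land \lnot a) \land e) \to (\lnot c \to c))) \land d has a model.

Satisfiable

Initial set: {((c \lor (((e \land \lnot a) \land e) \to (\lnot c \to c))) \land d)}.
((c \lor (((e \land \lnot a) \land e) \to (\lnot c \to c))) \land d): α-rule — add (c \lor (((e \land \lnot a) \land e) \to (\lnot c \to c))), d.
(c \lor (((e \land \lnot a) \land e) \to (\lnot c \to c))): β-rule — branch into c  //  (((e \land \lnot a) \land e) \to (\lnot c \to c)).
  branch 1 (add c):
    ○ open, literals {c=true, d=true}.
  branch 2 (add (((e \land \lnot a) \land e) \to (\lnot c \to c))):
    (((e \land \lnot a) \land e) \to (\lnot c \to c)): β-rule — branch into \lnot ((e \land \lnot a) \land e)  //  (\lnot c \to c).
      branch 2.1 (add \lnot ((e \land \lnot a) \land e)):
        \lnot ((e \land \lnot a) \land e): β-rule — branch into \lnot (e \land \lnot a)  //  \lnot e.
          branch 2.1.1 (add \lnot (e \land \lnot a)):
            \lnot (e \land \lnot a): β-rule — branch into \lnot e  //  \lnot \lnot a.
              branch 2.1.1.1 (add \lnot e):
                ○ open, literals {d=true, e=false}.
              branch 2.1.1.2 (add \lnot \lnot a):
                ○ open, literals {a=true, d=true}.
          branch 2.1.2 (add \lnot e):
            ○ open, literals {d=true, e=false}.
      branch 2.2 (add (\lnot c \to c)):
        (\lnot c \to c): β-rule — branch into \lnot \lnot c  //  c.
          branch 2.2.1 (add \lnot \lnot c):
            ○ open, literals {c=true, d=true}.
          branch 2.2.2 (add c):
            ○ open, literals {c=true, d=true}.
0 branches closed, 6 open.
An open branch gives a satisfying assignment: c=true, d=true.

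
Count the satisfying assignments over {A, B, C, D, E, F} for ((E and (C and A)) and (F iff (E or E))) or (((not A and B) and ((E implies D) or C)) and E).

Initial set: {(((E and (C and A)) and (F iff (E or E))) or (((not A and B) and ((E implies D) or C)) and E))}.
(((E and (C and A)) and (F iff (E or E))) or (((not A and B) and ((E implies D) or C)) and E)): β-rule — branch into ((E and (C and A)) and (F iff (E or E)))  //  (((not A and B) and ((E implies D) or C)) and E).
  branch 1 (add ((E and (C and A)) and (F iff (E or E)))):
    ((E and (C and A)) and (F iff (E or E))): α-rule — add (E and (C and A)), (F iff (E or E)).
    (E and (C and A)): α-rule — add E, (C and A).
    (C and A): α-rule — add C, A.
    (F iff (E or E)): β-rule — branch into F, (E or E)  //  not F, not (E or E).
      branch 1.1 (add F, (E or E)):
        (E or E): β-rule — branch into E  //  E.
          branch 1.1.1 (add E):
            ○ open, literals {A=1, C=1, E=1, F=1}.
          branch 1.1.2 (add E):
            ○ open, literals {A=1, C=1, E=1, F=1}.
      branch 1.2 (add not F, not (E or E)):
        not (E or E): α-rule — add not E, not E.
        × closes — contains both E and not E.
  branch 2 (add (((not A and B) and ((E implies D) or C)) and E)):
    (((not A and B) and ((E implies D) or C)) and E): α-rule — add ((not A and B) and ((E implies D) or C)), E.
    ((not A and B) and ((E implies D) or C)): α-rule — add (not A and B), ((E implies D) or C).
    (not A and B): α-rule — add not A, B.
    ((E implies D) or C): β-rule — branch into (E implies D)  //  C.
      branch 2.1 (add (E implies D)):
        (E implies D): β-rule — branch into not E  //  D.
          branch 2.1.1 (add not E):
            × closes — contains both E and not E.
          branch 2.1.2 (add D):
            ○ open, literals {A=0, B=1, D=1, E=1}.
      branch 2.2 (add C):
        ○ open, literals {A=0, B=1, C=1, E=1}.
2 branches closed, 4 open.
Each open branch fixes some atoms; the unmentioned ones are free. Counting distinct full assignments: branch {A=1, C=1, E=1, F=1} (B, D) contributes 4 new; branch {A=1, C=1, E=1, F=1} (B, D) contributes 0 new; branch {A=0, B=1, D=1, E=1} (C, F) contributes 4 new; branch {A=0, B=1, C=1, E=1} (D, F) contributes 2 new. Total: 10.

10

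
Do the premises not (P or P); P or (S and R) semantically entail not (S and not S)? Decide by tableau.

Yes

Initial set: {not (P or P); (P or (S and R)); not not (S and not S)}.
not (P or P): α-rule — add not P, not P.
not not (S and not S): α-rule — add S, not S.
× closes — contains both S and not S.
All 1 branch closes.
Every branch closed, so the premises entail the conclusion.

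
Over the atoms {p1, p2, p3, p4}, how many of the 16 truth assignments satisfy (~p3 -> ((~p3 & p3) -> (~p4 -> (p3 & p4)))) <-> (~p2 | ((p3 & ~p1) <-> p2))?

Initial set: {((~p3 -> ((~p3 & p3) -> (~p4 -> (p3 & p4)))) <-> (~p2 | ((p3 & ~p1) <-> p2)))}.
((~p3 -> ((~p3 & p3) -> (~p4 -> (p3 & p4)))) <-> (~p2 | ((p3 & ~p1) <-> p2))): β-rule — branch into (~p3 -> ((~p3 & p3) -> (~p4 -> (p3 & p4)))), (~p2 | ((p3 & ~p1) <-> p2))  //  ~(~p3 -> ((~p3 & p3) -> (~p4 -> (p3 & p4)))), ~(~p2 | ((p3 & ~p1) <-> p2)).
  branch 1 (add (~p3 -> ((~p3 & p3) -> (~p4 -> (p3 & p4)))), (~p2 | ((p3 & ~p1) <-> p2))):
    (~p3 -> ((~p3 & p3) -> (~p4 -> (p3 & p4)))): β-rule — branch into ~~p3  //  ((~p3 & p3) -> (~p4 -> (p3 & p4))).
      branch 1.1 (add ~~p3):
        (~p2 | ((p3 & ~p1) <-> p2)): β-rule — branch into ~p2  //  ((p3 & ~p1) <-> p2).
          branch 1.1.1 (add ~p2):
            ○ open, literals {p2=false, p3=true}.
          branch 1.1.2 (add ((p3 & ~p1) <-> p2)):
            ((p3 & ~p1) <-> p2): β-rule — branch into (p3 & ~p1), p2  //  ~(p3 & ~p1), ~p2.
              branch 1.1.2.1 (add (p3 & ~p1), p2):
                (p3 & ~p1): α-rule — add p3, ~p1.
                ○ open, literals {p1=false, p2=true, p3=true}.
              branch 1.1.2.2 (add ~(p3 & ~p1), ~p2):
                ~(p3 & ~p1): β-rule — branch into ~p3  //  ~~p1.
                  branch 1.1.2.2.1 (add ~p3):
                    × closes — contains both p3 and ~p3.
                  branch 1.1.2.2.2 (add ~~p1):
                    ○ open, literals {p1=true, p2=false, p3=true}.
      branch 1.2 (add ((~p3 & p3) -> (~p4 -> (p3 & p4)))):
        (~p2 | ((p3 & ~p1) <-> p2)): β-rule — branch into ~p2  //  ((p3 & ~p1) <-> p2).
          branch 1.2.1 (add ~p2):
            ((~p3 & p3) -> (~p4 -> (p3 & p4))): β-rule — branch into ~(~p3 & p3)  //  (~p4 -> (p3 & p4)).
              branch 1.2.1.1 (add ~(~p3 & p3)):
                ~(~p3 & p3): β-rule — branch into ~~p3  //  ~p3.
                  branch 1.2.1.1.1 (add ~~p3):
                    ○ open, literals {p2=false, p3=true}.
                  branch 1.2.1.1.2 (add ~p3):
                    ○ open, literals {p2=false, p3=false}.
              branch 1.2.1.2 (add (~p4 -> (p3 & p4))):
                (~p4 -> (p3 & p4)): β-rule — branch into ~~p4  //  (p3 & p4).
                  branch 1.2.1.2.1 (add ~~p4):
                    ○ open, literals {p2=false, p4=true}.
                  branch 1.2.1.2.2 (add (p3 & p4)):
                    (p3 & p4): α-rule — add p3, p4.
                    ○ open, literals {p2=false, p3=true, p4=true}.
          branch 1.2.2 (add ((p3 & ~p1) <-> p2)):
            ((~p3 & p3) -> (~p4 -> (p3 & p4))): β-rule — branch into ~(~p3 & p3)  //  (~p4 -> (p3 & p4)).
              branch 1.2.2.1 (add ~(~p3 & p3)):
                ((p3 & ~p1) <-> p2): β-rule — branch into (p3 & ~p1), p2  //  ~(p3 & ~p1), ~p2.
                  branch 1.2.2.1.1 (add (p3 & ~p1), p2):
                    (p3 & ~p1): α-rule — add p3, ~p1.
                    ~(~p3 & p3): β-rule — branch into ~~p3  //  ~p3.
                      branch 1.2.2.1.1.1 (add ~~p3):
                        ○ open, literals {p1=false, p2=true, p3=true}.
                      branch 1.2.2.1.1.2 (add ~p3):
                        × closes — contains both p3 and ~p3.
                  branch 1.2.2.1.2 (add ~(p3 & ~p1), ~p2):
                    ~(~p3 & p3): β-rule — branch into ~~p3  //  ~p3.
                      branch 1.2.2.1.2.1 (add ~~p3):
                        ~(p3 & ~p1): β-rule — branch into ~p3  //  ~~p1.
                          branch 1.2.2.1.2.1.1 (add ~p3):
                            × closes — contains both p3 and ~p3.
                          branch 1.2.2.1.2.1.2 (add ~~p1):
                            ○ open, literals {p1=true, p2=false, p3=true}.
                      branch 1.2.2.1.2.2 (add ~p3):
                        ~(p3 & ~p1): β-rule — branch into ~p3  //  ~~p1.
                          branch 1.2.2.1.2.2.1 (add ~p3):
                            ○ open, literals {p2=false, p3=false}.
                          branch 1.2.2.1.2.2.2 (add ~~p1):
                            ○ open, literals {p1=true, p2=false, p3=false}.
              branch 1.2.2.2 (add (~p4 -> (p3 & p4))):
                ((p3 & ~p1) <-> p2): β-rule — branch into (p3 & ~p1), p2  //  ~(p3 & ~p1), ~p2.
                  branch 1.2.2.2.1 (add (p3 & ~p1), p2):
                    (p3 & ~p1): α-rule — add p3, ~p1.
                    (~p4 -> (p3 & p4)): β-rule — branch into ~~p4  //  (p3 & p4).
                      branch 1.2.2.2.1.1 (add ~~p4):
                        ○ open, literals {p1=false, p2=true, p3=true, p4=true}.
                      branch 1.2.2.2.1.2 (add (p3 & p4)):
                        (p3 & p4): α-rule — add p3, p4.
                        ○ open, literals {p1=false, p2=true, p3=true, p4=true}.
                  branch 1.2.2.2.2 (add ~(p3 & ~p1), ~p2):
                    (~p4 -> (p3 & p4)): β-rule — branch into ~~p4  //  (p3 & p4).
                      branch 1.2.2.2.2.1 (add ~~p4):
                        ~(p3 & ~p1): β-rule — branch into ~p3  //  ~~p1.
                          branch 1.2.2.2.2.1.1 (add ~p3):
                            ○ open, literals {p2=false, p3=false, p4=true}.
                          branch 1.2.2.2.2.1.2 (add ~~p1):
                            ○ open, literals {p1=true, p2=false, p4=true}.
                      branch 1.2.2.2.2.2 (add (p3 & p4)):
                        (p3 & p4): α-rule — add p3, p4.
                        ~(p3 & ~p1): β-rule — branch into ~p3  //  ~~p1.
                          branch 1.2.2.2.2.2.1 (add ~p3):
                            × closes — contains both p3 and ~p3.
                          branch 1.2.2.2.2.2.2 (add ~~p1):
                            ○ open, literals {p1=true, p2=false, p3=true, p4=true}.
  branch 2 (add ~(~p3 -> ((~p3 & p3) -> (~p4 -> (p3 & p4)))), ~(~p2 | ((p3 & ~p1) <-> p2))):
    ~(~p3 -> ((~p3 & p3) -> (~p4 -> (p3 & p4)))): α-rule — add ~p3, ~((~p3 & p3) -> (~p4 -> (p3 & p4))).
    ~(~p2 | ((p3 & ~p1) <-> p2)): α-rule — add ~~p2, ~((p3 & ~p1) <-> p2).
    ~((~p3 & p3) -> (~p4 -> (p3 & p4))): α-rule — add (~p3 & p3), ~(~p4 -> (p3 & p4)).
    (~p3 & p3): α-rule — add ~p3, p3.
    × closes — contains both p3 and ~p3.
5 branches closed, 16 open.
Each open branch fixes some atoms; the unmentioned ones are free. Counting distinct full assignments: branch {p2=false, p3=true} (p1, p4) contributes 4 new; branch {p1=false, p2=true, p3=true} (p4) contributes 2 new; branch {p1=true, p2=false, p3=true} (p4) contributes 0 new; branch {p2=false, p3=true} (p1, p4) contributes 0 new; branch {p2=false, p3=false} (p1, p4) contributes 4 new; branch {p2=false, p4=true} (p1, p3) contributes 0 new; branch {p2=false, p3=true, p4=true} (p1) contributes 0 new; branch {p1=false, p2=true, p3=true} (p4) contributes 0 new; branch {p1=true, p2=false, p3=true} (p4) contributes 0 new; branch {p2=false, p3=false} (p1, p4) contributes 0 new; branch {p1=true, p2=false, p3=false} (p4) contributes 0 new; branch {p1=false, p2=true, p3=true, p4=true} (none free) contributes 0 new; branch {p1=false, p2=true, p3=true, p4=true} (none free) contributes 0 new; branch {p2=false, p3=false, p4=true} (p1) contributes 0 new; branch {p1=true, p2=false, p4=true} (p3) contributes 0 new; branch {p1=true, p2=false, p3=true, p4=true} (none free) contributes 0 new. Total: 10.

10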